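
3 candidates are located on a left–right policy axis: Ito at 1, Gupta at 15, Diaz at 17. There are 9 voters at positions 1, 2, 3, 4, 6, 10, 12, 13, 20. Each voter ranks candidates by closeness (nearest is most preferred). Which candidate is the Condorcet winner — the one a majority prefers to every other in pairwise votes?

Ito

With single-peaked preferences on a line, the Condorcet winner is the candidate closest to the median voter.
The median voter (position 6) is closest to Ito at 1.
Check: Ito vs Diaz — voters closer to Ito: 5 of 9.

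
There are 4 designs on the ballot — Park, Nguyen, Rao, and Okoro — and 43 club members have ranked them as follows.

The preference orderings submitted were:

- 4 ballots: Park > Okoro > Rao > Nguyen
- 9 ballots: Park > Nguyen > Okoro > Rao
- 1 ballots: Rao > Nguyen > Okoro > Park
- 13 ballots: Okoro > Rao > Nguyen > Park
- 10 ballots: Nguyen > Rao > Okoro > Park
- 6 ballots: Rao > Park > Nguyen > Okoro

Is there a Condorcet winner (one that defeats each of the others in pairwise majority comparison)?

Head-to-head results (43 voters total):
Park vs Nguyen: Nguyen wins 24–19.
Park vs Rao: Rao wins 30–13.
Park vs Okoro: Okoro wins 24–19.
Nguyen vs Rao: Rao wins 24–19.
Nguyen vs Okoro: Nguyen wins 26–17.
Rao vs Okoro: Okoro wins 26–17.
No candidate beats all others: Nguyen beats Okoro beats Rao beats Nguyen, a majority cycle.

No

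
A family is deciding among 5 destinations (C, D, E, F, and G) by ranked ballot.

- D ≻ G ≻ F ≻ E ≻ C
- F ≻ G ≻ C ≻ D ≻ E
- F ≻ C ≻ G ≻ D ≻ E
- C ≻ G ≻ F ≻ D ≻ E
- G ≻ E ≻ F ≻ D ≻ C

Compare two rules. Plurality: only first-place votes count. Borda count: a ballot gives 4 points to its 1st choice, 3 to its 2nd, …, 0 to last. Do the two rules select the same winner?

No

Plurality first-place counts: C 1, D 1, E 0, F 2, G 1 → F.
Borda totals: C 9, D 8, E 4, F 14, G 15 → G.
The two rules disagree: plurality picks F, Borda picks G.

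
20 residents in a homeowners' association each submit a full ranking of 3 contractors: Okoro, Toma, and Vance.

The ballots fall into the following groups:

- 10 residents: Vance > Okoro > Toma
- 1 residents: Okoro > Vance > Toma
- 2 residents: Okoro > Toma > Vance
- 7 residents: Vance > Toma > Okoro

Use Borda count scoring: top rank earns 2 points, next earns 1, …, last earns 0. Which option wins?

Borda scores:
  Okoro: 10·1 + 2 + 2·2 + 7·0 = 16
  Toma: 10·0 + 0 + 2·1 + 7·1 = 9
  Vance: 10·2 + 1 + 2·0 + 7·2 = 35
Vance has the highest total.

Vance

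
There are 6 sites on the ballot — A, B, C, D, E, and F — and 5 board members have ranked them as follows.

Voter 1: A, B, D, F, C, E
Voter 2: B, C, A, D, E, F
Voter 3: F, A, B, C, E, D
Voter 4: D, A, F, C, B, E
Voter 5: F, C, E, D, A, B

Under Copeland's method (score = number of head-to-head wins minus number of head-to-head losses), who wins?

A

Pairwise results:
  A vs B: A wins 4–1.
  A vs C: A wins 3–2.
  A vs D: A wins 3–2.
  A vs E: A wins 4–1.
  A vs F: A wins 3–2.
  B vs C: B wins 3–2.
  B vs D: B wins 3–2.
  B vs E: B wins 4–1.
  B vs F: F wins 3–2.
  C vs D: C wins 3–2.
  C vs E: C wins 5–0.
  C vs F: F wins 4–1.
  D vs E: D wins 3–2.
  D vs F: D wins 3–2.
  E vs F: F wins 4–1.
Copeland scores (wins − losses):
  A: 5 − 0 = 5
  B: 3 − 2 = 1
  C: 2 − 3 = -1
  D: 2 − 3 = -1
  E: 0 − 5 = -5
  F: 3 − 2 = 1
A has the best Copeland score.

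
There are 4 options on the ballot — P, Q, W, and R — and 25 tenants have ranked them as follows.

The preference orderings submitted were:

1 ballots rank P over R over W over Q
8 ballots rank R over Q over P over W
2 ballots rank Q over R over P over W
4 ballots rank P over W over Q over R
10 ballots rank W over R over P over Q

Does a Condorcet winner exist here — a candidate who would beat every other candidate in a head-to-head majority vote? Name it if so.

Head-to-head results (25 voters total):
P vs Q: P wins 15–10.
P vs W: P wins 15–10.
P vs R: R wins 20–5.
Q vs W: W wins 15–10.
Q vs R: R wins 19–6.
W vs R: W wins 14–11.
No candidate beats all others: P beats W beats R beats P, a majority cycle.

None — there is no Condorcet winner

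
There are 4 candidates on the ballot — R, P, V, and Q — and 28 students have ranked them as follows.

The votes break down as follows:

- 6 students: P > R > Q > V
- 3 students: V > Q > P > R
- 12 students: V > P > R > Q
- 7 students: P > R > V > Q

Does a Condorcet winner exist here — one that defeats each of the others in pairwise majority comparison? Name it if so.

V

Head-to-head results (28 voters total):
R vs P: P wins 28–0.
R vs V: V wins 15–13.
R vs Q: R wins 25–3.
P vs V: V wins 15–13.
P vs Q: P wins 25–3.
V vs Q: V wins 22–6.
V beats each rival — R (15–13), P (15–13), Q (22–6) — so V is the Condorcet winner.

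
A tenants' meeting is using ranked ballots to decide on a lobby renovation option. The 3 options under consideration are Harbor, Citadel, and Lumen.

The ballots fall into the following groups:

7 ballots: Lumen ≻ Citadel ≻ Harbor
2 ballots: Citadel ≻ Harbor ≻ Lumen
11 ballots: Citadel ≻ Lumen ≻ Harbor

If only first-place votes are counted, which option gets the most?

First-place vote totals:
  Harbor: 0
  Citadel: 13
  Lumen: 7
Citadel has the most first-place votes.

Citadel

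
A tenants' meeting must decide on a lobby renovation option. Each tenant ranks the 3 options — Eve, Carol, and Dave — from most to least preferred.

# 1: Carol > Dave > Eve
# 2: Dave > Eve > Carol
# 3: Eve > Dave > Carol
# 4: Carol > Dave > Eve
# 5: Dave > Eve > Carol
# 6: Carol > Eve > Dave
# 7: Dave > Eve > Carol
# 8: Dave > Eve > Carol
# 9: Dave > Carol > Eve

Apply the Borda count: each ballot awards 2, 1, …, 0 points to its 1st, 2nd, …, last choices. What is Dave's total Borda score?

13

Borda scores:
  Eve: 0 + 1 + 2 + 0 + 1 + 1 + 1 + 1 + 0 = 7
  Carol: 2 + 0 + 0 + 2 + 0 + 2 + 0 + 0 + 1 = 7
  Dave: 1 + 2 + 1 + 1 + 2 + 0 + 2 + 2 + 2 = 13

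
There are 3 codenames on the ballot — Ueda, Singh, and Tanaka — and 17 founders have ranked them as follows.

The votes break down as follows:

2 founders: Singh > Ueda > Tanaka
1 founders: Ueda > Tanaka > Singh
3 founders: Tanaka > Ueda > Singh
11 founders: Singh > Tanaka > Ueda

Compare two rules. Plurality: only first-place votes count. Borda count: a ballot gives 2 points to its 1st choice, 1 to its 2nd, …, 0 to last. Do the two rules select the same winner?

Plurality first-place counts: Ueda 1, Singh 13, Tanaka 3 → Singh.
Borda totals: Ueda 7, Singh 26, Tanaka 18 → Singh.
The two rules agree on Singh.

Yes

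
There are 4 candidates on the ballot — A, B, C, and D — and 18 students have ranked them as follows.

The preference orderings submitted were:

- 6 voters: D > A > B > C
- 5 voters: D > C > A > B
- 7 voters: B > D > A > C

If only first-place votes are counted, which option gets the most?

First-place vote totals:
  A: 0
  B: 7
  C: 0
  D: 11
D has the most first-place votes.

D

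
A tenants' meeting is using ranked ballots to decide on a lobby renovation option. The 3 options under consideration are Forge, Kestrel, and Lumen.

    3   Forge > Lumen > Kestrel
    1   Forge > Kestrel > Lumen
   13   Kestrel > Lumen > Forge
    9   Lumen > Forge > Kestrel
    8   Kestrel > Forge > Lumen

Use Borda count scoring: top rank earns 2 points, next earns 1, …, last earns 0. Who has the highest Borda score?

Borda scores:
  Forge: 3·2 + 2 + 13·0 + 9·1 + 8·1 = 25
  Kestrel: 3·0 + 1 + 13·2 + 9·0 + 8·2 = 43
  Lumen: 3·1 + 0 + 13·1 + 9·2 + 8·0 = 34
Kestrel has the highest total.

Kestrel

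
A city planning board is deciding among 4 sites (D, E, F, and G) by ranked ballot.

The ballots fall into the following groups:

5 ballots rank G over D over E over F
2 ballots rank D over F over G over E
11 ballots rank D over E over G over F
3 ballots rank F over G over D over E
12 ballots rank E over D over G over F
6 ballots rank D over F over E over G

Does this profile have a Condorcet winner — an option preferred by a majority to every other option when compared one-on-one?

Yes

Head-to-head results (39 voters total):
D vs E: D wins 27–12.
D vs F: D wins 36–3.
D vs G: D wins 31–8.
E vs F: E wins 28–11.
E vs G: E wins 29–10.
F vs G: G wins 28–11.
D beats each rival — E (27–12), F (36–3), G (31–8) — so D is the Condorcet winner.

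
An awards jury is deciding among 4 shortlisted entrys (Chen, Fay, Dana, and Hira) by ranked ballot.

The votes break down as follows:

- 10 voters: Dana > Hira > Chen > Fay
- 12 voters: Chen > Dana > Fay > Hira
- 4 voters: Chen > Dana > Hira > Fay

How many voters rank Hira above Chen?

Ballots ranking Hira above Chen: 10.
Ballots ranking Chen above Hira: 12+4 = 16.
So 10 of 26 voters prefer Hira to Chen.

10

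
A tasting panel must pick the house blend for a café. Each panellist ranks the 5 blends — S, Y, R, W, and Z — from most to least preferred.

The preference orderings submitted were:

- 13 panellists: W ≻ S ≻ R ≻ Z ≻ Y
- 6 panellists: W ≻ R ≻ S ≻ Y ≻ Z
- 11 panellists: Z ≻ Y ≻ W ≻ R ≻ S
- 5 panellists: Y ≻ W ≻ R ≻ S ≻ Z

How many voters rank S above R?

Ballots ranking S above R: 13.
Ballots ranking R above S: 6+11+5 = 22.
So 13 of 35 voters prefer S to R.

13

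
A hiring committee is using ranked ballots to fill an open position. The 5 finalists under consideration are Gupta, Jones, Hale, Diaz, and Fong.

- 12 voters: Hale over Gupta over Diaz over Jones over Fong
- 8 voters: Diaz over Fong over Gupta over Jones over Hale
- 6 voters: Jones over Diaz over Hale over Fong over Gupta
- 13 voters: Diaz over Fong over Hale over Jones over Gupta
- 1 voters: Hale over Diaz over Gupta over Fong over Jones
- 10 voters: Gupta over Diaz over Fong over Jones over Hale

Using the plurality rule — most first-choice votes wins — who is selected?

Diaz

First-place vote totals:
  Gupta: 10
  Jones: 6
  Hale: 13
  Diaz: 21
  Fong: 0
Diaz has the most first-place votes.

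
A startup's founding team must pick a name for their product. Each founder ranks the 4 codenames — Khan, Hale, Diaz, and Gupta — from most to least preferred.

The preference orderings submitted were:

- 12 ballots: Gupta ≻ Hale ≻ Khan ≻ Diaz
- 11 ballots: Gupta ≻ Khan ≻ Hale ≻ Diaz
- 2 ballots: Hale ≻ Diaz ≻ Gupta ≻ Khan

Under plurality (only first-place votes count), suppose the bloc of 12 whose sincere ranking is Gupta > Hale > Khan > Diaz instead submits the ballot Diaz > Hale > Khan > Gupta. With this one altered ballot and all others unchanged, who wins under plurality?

Diaz

First-place totals with the altered ballot: Khan 0, Hale 2, Diaz 12, Gupta 11.
The switch changes the winner from Gupta to Diaz.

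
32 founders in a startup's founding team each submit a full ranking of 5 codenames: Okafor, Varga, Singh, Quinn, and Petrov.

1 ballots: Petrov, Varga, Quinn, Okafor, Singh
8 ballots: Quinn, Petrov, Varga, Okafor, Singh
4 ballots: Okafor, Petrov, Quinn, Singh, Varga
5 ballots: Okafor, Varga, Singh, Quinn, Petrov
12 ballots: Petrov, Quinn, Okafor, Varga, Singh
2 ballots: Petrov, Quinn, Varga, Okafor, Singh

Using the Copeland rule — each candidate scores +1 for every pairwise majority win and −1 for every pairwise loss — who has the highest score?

Petrov

Pairwise results:
  Okafor vs Varga: Okafor wins 21–11.
  Okafor vs Singh: Okafor wins 32–0.
  Okafor vs Quinn: Quinn wins 23–9.
  Okafor vs Petrov: Petrov wins 23–9.
  Varga vs Singh: Varga wins 28–4.
  Varga vs Quinn: Quinn wins 26–6.
  Varga vs Petrov: Petrov wins 27–5.
  Singh vs Quinn: Quinn wins 27–5.
  Singh vs Petrov: Petrov wins 27–5.
  Quinn vs Petrov: Petrov wins 19–13.
Copeland scores (wins − losses):
  Okafor: 2 − 2 = 0
  Varga: 1 − 3 = -2
  Singh: 0 − 4 = -4
  Quinn: 3 − 1 = 2
  Petrov: 4 − 0 = 4
Petrov has the best Copeland score.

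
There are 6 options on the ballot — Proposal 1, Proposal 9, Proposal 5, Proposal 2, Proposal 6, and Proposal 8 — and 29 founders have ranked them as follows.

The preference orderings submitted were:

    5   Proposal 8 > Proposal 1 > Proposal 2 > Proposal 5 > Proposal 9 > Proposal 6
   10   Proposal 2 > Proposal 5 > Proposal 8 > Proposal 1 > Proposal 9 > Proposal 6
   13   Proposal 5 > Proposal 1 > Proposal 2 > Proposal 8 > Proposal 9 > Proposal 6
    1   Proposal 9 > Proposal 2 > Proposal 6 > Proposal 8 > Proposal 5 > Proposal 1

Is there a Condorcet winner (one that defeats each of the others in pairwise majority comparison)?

Head-to-head results (29 voters total):
Proposal 1 vs Proposal 9: Proposal 1 wins 28–1.
Proposal 1 vs Proposal 5: Proposal 5 wins 24–5.
Proposal 1 vs Proposal 2: Proposal 1 wins 18–11.
Proposal 1 vs Proposal 6: Proposal 1 wins 28–1.
Proposal 1 vs Proposal 8: Proposal 8 wins 16–13.
Proposal 9 vs Proposal 5: Proposal 5 wins 28–1.
Proposal 9 vs Proposal 2: Proposal 2 wins 28–1.
Proposal 9 vs Proposal 6: Proposal 9 wins 29–0.
Proposal 9 vs Proposal 8: Proposal 8 wins 28–1.
Proposal 5 vs Proposal 2: Proposal 2 wins 16–13.
Proposal 5 vs Proposal 6: Proposal 5 wins 28–1.
Proposal 5 vs Proposal 8: Proposal 5 wins 23–6.
Proposal 2 vs Proposal 6: Proposal 2 wins 29–0.
Proposal 2 vs Proposal 8: Proposal 2 wins 24–5.
Proposal 6 vs Proposal 8: Proposal 8 wins 28–1.
No candidate beats all others: Proposal 1 beats Proposal 2 beats Proposal 5 beats Proposal 1, a majority cycle.

No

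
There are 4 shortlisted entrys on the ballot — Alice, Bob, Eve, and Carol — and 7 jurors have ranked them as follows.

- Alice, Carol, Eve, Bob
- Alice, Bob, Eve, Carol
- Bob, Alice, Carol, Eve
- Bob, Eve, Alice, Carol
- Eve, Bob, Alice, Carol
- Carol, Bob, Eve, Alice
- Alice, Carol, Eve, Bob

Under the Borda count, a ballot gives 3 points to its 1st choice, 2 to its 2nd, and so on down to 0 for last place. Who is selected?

Borda scores:
  Alice: 3 + 3 + 2 + 1 + 1 + 0 + 3 = 13
  Bob: 0 + 2 + 3 + 3 + 2 + 2 + 0 = 12
  Eve: 1 + 1 + 0 + 2 + 3 + 1 + 1 = 9
  Carol: 2 + 0 + 1 + 0 + 0 + 3 + 2 = 8
Alice has the highest total.

Alice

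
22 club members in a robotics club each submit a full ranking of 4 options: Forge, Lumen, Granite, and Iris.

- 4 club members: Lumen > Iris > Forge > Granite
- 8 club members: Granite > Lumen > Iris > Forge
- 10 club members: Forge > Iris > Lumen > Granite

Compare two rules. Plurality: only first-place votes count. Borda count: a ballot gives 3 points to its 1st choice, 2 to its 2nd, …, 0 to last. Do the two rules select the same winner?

Plurality first-place counts: Forge 10, Lumen 4, Granite 8, Iris 0 → Forge.
Borda totals: Forge 34, Lumen 38, Granite 24, Iris 36 → Lumen.
The two rules disagree: plurality picks Forge, Borda picks Lumen.

No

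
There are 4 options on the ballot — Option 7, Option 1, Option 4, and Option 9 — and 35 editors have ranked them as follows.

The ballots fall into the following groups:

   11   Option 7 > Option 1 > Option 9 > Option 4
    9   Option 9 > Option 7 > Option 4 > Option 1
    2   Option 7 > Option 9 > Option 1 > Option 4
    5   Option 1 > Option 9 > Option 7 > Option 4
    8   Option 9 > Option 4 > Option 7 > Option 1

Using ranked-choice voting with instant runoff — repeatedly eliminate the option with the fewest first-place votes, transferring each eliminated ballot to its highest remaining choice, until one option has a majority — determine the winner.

Option 9

Round 1: Option 9 17, Option 7 13, Option 1 5, Option 4 0. Option 4 has the fewest and is eliminated.
Round 2: Option 9 17, Option 7 13, Option 1 5. Option 1 has the fewest and is eliminated.
Round 3: Option 9 22, Option 7 13. Option 9 has a majority.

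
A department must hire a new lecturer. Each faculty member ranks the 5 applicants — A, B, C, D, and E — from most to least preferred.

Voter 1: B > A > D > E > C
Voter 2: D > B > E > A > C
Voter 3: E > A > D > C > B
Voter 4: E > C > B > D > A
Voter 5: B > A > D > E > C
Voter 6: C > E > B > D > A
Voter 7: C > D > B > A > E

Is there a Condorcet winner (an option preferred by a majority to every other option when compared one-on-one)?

Head-to-head results (7 voters total):
A vs B: B wins 6–1.
A vs C: A wins 4–3.
A vs D: D wins 4–3.
A vs E: E wins 4–3.
B vs C: C wins 4–3.
B vs D: B wins 4–3.
B vs E: B wins 4–3.
C vs D: D wins 4–3.
C vs E: E wins 5–2.
D vs E: D wins 4–3.
No candidate beats all others: A beats C beats B beats A, a majority cycle.

No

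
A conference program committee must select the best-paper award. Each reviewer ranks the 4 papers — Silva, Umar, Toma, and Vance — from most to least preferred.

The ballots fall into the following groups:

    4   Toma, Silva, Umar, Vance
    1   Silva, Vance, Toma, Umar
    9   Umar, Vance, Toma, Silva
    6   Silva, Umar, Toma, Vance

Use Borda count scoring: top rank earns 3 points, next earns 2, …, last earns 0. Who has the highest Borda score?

Borda scores:
  Silva: 4·2 + 3 + 9·0 + 6·3 = 29
  Umar: 4·1 + 0 + 9·3 + 6·2 = 43
  Toma: 4·3 + 1 + 9·1 + 6·1 = 28
  Vance: 4·0 + 2 + 9·2 + 6·0 = 20
Umar has the highest total.

Umar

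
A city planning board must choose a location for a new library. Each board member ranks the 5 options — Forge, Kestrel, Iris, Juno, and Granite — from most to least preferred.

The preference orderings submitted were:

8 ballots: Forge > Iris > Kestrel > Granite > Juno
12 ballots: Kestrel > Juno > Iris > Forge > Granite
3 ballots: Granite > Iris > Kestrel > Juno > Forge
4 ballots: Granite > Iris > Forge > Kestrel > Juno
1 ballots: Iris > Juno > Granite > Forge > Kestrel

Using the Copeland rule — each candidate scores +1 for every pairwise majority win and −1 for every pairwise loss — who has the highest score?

Iris

Pairwise results:
  Forge vs Kestrel: Kestrel wins 15–13.
  Forge vs Iris: Iris wins 20–8.
  Forge vs Juno: Juno wins 16–12.
  Forge vs Granite: Forge wins 20–8.
  Kestrel vs Iris: Iris wins 16–12.
  Kestrel vs Juno: Kestrel wins 27–1.
  Kestrel vs Granite: Kestrel wins 20–8.
  Iris vs Juno: Iris wins 16–12.
  Iris vs Granite: Iris wins 21–7.
  Juno vs Granite: Granite wins 15–13.
Copeland scores (wins − losses):
  Forge: 1 − 3 = -2
  Kestrel: 3 − 1 = 2
  Iris: 4 − 0 = 4
  Juno: 1 − 3 = -2
  Granite: 1 − 3 = -2
Iris has the best Copeland score.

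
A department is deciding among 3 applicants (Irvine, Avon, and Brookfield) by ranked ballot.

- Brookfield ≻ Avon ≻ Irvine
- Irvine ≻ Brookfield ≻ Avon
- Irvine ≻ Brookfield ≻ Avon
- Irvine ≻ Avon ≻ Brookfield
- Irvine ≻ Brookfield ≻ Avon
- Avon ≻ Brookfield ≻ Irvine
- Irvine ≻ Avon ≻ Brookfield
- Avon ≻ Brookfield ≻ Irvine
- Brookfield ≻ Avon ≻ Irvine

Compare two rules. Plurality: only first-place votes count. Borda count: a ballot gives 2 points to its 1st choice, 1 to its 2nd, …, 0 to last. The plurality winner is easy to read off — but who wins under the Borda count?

Plurality first-place counts: Irvine 5, Avon 2, Brookfield 2 → Irvine.
Borda totals: Irvine 10, Avon 8, Brookfield 9 → Irvine.

Irvine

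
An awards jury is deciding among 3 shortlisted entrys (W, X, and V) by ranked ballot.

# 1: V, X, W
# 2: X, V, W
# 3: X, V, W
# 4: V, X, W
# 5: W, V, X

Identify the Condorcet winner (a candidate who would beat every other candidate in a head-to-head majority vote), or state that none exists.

Head-to-head results (5 voters total):
W vs X: X wins 4–1.
W vs V: V wins 4–1.
X vs V: V wins 3–2.
V beats each rival — W (4–1), X (3–2) — so V is the Condorcet winner.

V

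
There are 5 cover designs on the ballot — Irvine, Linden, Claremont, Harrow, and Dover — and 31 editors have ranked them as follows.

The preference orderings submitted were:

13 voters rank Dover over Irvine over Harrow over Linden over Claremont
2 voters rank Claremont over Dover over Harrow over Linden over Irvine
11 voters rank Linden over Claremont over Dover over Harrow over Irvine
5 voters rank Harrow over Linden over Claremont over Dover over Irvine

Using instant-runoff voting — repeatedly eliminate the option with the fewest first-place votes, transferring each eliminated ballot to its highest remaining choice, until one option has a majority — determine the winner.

Linden

Round 1: Dover 13, Linden 11, Harrow 5, Claremont 2, Irvine 0. Irvine has the fewest and is eliminated.
Round 2: Dover 13, Linden 11, Harrow 5, Claremont 2. Claremont has the fewest and is eliminated.
Round 3: Dover 15, Linden 11, Harrow 5. Harrow has the fewest and is eliminated.
Round 4: Linden 16, Dover 15. Linden has a majority.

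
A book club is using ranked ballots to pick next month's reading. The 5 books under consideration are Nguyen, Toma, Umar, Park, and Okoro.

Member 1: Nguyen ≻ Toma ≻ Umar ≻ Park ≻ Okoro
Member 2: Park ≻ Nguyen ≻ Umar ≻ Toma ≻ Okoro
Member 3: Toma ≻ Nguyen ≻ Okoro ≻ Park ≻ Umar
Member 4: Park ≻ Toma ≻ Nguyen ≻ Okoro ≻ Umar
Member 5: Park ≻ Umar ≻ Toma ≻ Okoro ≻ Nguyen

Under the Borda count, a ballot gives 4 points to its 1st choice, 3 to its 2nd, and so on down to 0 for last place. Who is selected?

Park

Borda scores:
  Nguyen: 4 + 3 + 3 + 2 + 0 = 12
  Toma: 3 + 1 + 4 + 3 + 2 = 13
  Umar: 2 + 2 + 0 + 0 + 3 = 7
  Park: 1 + 4 + 1 + 4 + 4 = 14
  Okoro: 0 + 0 + 2 + 1 + 1 = 4
Park has the highest total.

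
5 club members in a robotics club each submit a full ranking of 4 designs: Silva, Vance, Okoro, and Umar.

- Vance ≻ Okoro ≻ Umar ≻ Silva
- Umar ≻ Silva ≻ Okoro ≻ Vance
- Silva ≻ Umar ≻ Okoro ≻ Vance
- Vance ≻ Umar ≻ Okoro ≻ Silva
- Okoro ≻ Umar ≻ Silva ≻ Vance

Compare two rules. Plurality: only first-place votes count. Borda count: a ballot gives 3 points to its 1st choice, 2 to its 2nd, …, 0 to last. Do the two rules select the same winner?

Plurality first-place counts: Silva 1, Vance 2, Okoro 1, Umar 1 → Vance.
Borda totals: Silva 6, Vance 6, Okoro 8, Umar 10 → Umar.
The two rules disagree: plurality picks Vance, Borda picks Umar.

No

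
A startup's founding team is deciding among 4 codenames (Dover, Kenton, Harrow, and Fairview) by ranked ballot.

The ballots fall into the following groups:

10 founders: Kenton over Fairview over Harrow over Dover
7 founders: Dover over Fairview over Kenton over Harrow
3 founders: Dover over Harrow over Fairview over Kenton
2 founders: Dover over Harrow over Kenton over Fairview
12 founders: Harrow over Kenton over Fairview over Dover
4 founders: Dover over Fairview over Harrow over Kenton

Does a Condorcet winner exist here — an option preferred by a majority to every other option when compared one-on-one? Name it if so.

Head-to-head results (38 voters total):
Dover vs Kenton: Kenton wins 22–16.
Dover vs Harrow: Harrow wins 22–16.
Dover vs Fairview: Fairview wins 22–16.
Kenton vs Harrow: Harrow wins 21–17.
Kenton vs Fairview: Kenton wins 24–14.
Harrow vs Fairview: Fairview wins 21–17.
No candidate beats all others: Kenton beats Fairview beats Harrow beats Kenton, a majority cycle.

No Condorcet winner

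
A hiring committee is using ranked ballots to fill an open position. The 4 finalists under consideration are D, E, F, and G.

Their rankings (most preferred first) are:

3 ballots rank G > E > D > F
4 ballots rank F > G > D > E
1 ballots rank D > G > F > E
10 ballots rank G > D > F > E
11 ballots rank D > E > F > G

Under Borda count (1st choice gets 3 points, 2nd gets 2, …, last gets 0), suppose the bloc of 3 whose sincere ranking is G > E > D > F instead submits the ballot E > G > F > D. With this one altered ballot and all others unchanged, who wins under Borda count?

D

Borda totals with the altered ballot: D 60, E 31, F 37, G 46.
The winner is unchanged: still D.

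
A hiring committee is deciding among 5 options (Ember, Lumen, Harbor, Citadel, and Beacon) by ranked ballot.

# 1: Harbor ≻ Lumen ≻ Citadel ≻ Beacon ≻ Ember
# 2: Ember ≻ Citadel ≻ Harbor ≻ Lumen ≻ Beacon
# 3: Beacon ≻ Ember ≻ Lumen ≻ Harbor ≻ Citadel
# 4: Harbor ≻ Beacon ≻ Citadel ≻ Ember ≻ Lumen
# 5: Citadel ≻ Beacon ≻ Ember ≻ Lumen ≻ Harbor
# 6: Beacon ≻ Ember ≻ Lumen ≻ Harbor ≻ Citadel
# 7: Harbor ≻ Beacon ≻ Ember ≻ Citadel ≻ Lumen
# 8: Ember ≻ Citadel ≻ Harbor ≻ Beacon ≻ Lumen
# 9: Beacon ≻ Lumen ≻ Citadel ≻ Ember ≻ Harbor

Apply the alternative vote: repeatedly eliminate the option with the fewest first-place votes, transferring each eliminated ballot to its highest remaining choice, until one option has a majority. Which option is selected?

Round 1: Harbor 3, Beacon 3, Ember 2, Citadel 1, Lumen 0. Lumen has the fewest and is eliminated.
Round 2: Harbor 3, Beacon 3, Ember 2, Citadel 1. Citadel has the fewest and is eliminated.
Round 3: Beacon 4, Harbor 3, Ember 2. Ember has the fewest and is eliminated.
Round 4: Harbor 5, Beacon 4. Harbor has a majority.

Harbor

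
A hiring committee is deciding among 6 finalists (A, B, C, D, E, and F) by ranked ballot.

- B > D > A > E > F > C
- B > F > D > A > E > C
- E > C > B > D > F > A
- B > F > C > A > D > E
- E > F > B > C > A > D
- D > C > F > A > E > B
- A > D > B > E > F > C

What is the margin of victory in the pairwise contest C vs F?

Ballots ranking C above F: 2.
Ballots ranking F above C: 5.
F wins 5–2, a margin of 3.

3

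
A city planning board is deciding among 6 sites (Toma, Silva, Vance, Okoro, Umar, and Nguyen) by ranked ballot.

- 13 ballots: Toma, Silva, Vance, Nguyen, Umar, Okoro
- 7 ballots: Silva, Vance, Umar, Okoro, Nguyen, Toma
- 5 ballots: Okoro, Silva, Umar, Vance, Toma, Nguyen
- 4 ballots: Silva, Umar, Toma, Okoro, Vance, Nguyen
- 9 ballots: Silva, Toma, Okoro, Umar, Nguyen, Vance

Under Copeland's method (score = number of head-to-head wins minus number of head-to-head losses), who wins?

Pairwise results:
  Toma vs Silva: Silva wins 25–13.
  Toma vs Vance: Toma wins 26–12.
  Toma vs Okoro: Toma wins 26–12.
  Toma vs Umar: Toma wins 22–16.
  Toma vs Nguyen: Toma wins 31–7.
  Silva vs Vance: Silva wins 38–0.
  Silva vs Okoro: Silva wins 33–5.
  Silva vs Umar: Silva wins 38–0.
  Silva vs Nguyen: Silva wins 38–0.
  Vance vs Okoro: Vance wins 20–18.
  Vance vs Umar: Vance wins 20–18.
  Vance vs Nguyen: Vance wins 29–9.
  Okoro vs Umar: Umar wins 24–14.
  Okoro vs Nguyen: Okoro wins 25–13.
  Umar vs Nguyen: Umar wins 25–13.
Copeland scores (wins − losses):
  Toma: 4 − 1 = 3
  Silva: 5 − 0 = 5
  Vance: 3 − 2 = 1
  Okoro: 1 − 4 = -3
  Umar: 2 − 3 = -1
  Nguyen: 0 − 5 = -5
Silva has the best Copeland score.

Silva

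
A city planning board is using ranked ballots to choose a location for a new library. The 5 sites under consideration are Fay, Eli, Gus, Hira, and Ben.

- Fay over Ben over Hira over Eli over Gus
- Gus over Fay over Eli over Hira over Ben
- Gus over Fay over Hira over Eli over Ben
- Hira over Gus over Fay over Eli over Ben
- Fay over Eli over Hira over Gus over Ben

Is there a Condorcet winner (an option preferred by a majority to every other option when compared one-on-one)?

Head-to-head results (5 voters total):
Fay vs Eli: Fay wins 5–0.
Fay vs Gus: Gus wins 3–2.
Fay vs Hira: Fay wins 4–1.
Fay vs Ben: Fay wins 5–0.
Eli vs Gus: Gus wins 3–2.
Eli vs Hira: Hira wins 3–2.
Eli vs Ben: Eli wins 4–1.
Gus vs Hira: Hira wins 3–2.
Gus vs Ben: Gus wins 4–1.
Hira vs Ben: Hira wins 4–1.
No candidate beats all others: Fay beats Hira beats Gus beats Fay, a majority cycle.

No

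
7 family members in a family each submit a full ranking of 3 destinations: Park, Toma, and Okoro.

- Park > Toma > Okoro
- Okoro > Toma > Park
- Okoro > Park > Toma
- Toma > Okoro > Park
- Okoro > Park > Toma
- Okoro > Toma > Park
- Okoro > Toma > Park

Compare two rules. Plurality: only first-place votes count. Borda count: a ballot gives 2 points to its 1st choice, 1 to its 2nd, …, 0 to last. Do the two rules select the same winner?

Plurality first-place counts: Park 1, Toma 1, Okoro 5 → Okoro.
Borda totals: Park 4, Toma 6, Okoro 11 → Okoro.
The two rules agree on Okoro.

Yes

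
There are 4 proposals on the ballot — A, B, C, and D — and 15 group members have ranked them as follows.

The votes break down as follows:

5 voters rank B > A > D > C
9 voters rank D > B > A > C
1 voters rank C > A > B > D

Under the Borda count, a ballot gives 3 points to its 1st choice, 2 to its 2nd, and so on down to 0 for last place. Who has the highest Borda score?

Borda scores:
  A: 5·2 + 9·1 + 2 = 21
  B: 5·3 + 9·2 + 1 = 34
  C: 5·0 + 9·0 + 3 = 3
  D: 5·1 + 9·3 + 0 = 32
B has the highest total.

B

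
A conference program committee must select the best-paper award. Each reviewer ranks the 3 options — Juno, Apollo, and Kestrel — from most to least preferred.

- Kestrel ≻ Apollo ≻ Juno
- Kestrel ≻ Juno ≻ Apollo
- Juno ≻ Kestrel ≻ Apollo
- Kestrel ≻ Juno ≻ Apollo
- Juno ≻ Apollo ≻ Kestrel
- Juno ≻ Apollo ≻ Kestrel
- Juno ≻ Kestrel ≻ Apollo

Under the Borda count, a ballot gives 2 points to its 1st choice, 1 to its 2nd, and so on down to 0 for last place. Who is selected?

Borda scores:
  Juno: 0 + 1 + 2 + 1 + 2 + 2 + 2 = 10
  Apollo: 1 + 0 + 0 + 0 + 1 + 1 + 0 = 3
  Kestrel: 2 + 2 + 1 + 2 + 0 + 0 + 1 = 8
Juno has the highest total.

Juno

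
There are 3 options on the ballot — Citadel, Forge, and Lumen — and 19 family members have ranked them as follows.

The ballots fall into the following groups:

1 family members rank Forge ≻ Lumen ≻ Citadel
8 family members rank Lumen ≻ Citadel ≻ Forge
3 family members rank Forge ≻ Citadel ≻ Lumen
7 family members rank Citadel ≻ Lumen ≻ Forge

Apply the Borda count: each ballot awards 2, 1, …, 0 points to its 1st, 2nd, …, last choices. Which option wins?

Citadel

Borda scores:
  Citadel: 0 + 8·1 + 3·1 + 7·2 = 25
  Forge: 2 + 8·0 + 3·2 + 7·0 = 8
  Lumen: 1 + 8·2 + 3·0 + 7·1 = 24
Citadel has the highest total.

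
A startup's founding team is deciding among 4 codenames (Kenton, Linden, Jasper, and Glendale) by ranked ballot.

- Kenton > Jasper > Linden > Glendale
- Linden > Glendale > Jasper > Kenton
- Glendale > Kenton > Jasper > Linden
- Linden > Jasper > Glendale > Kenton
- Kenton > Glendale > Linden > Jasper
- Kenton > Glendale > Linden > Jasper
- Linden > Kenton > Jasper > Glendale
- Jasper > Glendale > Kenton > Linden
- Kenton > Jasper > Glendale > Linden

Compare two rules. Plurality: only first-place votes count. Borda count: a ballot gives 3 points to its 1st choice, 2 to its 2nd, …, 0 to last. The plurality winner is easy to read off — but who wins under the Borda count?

Kenton

Plurality first-place counts: Kenton 4, Linden 3, Jasper 1, Glendale 1 → Kenton.
Borda totals: Kenton 17, Linden 12, Jasper 12, Glendale 13 → Kenton.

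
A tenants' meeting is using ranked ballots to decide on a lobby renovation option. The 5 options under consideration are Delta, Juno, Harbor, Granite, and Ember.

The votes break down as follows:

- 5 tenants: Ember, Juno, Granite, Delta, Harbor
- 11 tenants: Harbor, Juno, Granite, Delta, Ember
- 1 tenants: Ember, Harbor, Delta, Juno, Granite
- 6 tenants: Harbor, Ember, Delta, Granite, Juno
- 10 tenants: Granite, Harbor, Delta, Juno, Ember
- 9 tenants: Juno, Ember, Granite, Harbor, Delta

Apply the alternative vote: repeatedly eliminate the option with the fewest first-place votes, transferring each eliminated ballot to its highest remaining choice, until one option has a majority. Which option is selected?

Round 1: Harbor 17, Granite 10, Juno 9, Ember 6, Delta 0. Delta has the fewest and is eliminated.
Round 2: Harbor 17, Granite 10, Juno 9, Ember 6. Ember has the fewest and is eliminated.
Round 3: Harbor 18, Juno 14, Granite 10. Granite has the fewest and is eliminated.
Round 4: Harbor 28, Juno 14. Harbor has a majority.

Harbor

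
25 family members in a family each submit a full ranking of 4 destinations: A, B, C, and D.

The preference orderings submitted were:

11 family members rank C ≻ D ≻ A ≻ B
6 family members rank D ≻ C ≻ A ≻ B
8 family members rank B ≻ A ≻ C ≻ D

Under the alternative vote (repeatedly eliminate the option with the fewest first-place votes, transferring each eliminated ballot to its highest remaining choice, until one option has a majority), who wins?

C

Round 1: C 11, B 8, D 6, A 0. A has the fewest and is eliminated.
Round 2: C 11, B 8, D 6. D has the fewest and is eliminated.
Round 3: C 17, B 8. C has a majority.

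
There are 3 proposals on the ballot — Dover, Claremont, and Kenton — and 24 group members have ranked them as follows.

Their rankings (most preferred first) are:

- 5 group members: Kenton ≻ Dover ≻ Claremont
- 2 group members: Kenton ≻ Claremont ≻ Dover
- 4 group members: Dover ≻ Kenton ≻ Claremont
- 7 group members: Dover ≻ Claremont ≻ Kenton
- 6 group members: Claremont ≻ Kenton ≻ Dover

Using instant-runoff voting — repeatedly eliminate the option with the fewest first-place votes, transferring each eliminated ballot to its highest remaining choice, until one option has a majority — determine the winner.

Round 1: Dover 11, Kenton 7, Claremont 6. Claremont has the fewest and is eliminated.
Round 2: Kenton 13, Dover 11. Kenton has a majority.

Kenton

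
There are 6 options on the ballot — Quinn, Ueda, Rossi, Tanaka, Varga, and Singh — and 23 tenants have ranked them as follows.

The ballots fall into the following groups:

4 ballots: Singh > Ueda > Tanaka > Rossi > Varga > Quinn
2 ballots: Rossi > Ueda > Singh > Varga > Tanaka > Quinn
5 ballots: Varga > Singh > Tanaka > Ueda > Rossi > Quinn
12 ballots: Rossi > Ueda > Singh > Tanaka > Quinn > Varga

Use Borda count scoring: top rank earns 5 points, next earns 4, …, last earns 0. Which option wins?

Rossi

Borda scores:
  Quinn: 4·0 + 2·0 + 5·0 + 12·1 = 12
  Ueda: 4·4 + 2·4 + 5·2 + 12·4 = 82
  Rossi: 4·2 + 2·5 + 5·1 + 12·5 = 83
  Tanaka: 4·3 + 2·1 + 5·3 + 12·2 = 53
  Varga: 4·1 + 2·2 + 5·5 + 12·0 = 33
  Singh: 4·5 + 2·3 + 5·4 + 12·3 = 82
Rossi has the highest total.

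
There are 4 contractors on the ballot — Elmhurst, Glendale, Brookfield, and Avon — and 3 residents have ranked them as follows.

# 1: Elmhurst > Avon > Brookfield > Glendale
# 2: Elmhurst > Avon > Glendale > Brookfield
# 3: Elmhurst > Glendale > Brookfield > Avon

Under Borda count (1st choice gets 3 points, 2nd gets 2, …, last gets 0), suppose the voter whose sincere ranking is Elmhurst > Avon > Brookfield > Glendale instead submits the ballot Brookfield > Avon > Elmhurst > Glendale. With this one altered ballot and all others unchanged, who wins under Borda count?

Elmhurst

Borda totals with the altered ballot: Elmhurst 7, Glendale 3, Brookfield 4, Avon 4.
The winner is unchanged: still Elmhurst.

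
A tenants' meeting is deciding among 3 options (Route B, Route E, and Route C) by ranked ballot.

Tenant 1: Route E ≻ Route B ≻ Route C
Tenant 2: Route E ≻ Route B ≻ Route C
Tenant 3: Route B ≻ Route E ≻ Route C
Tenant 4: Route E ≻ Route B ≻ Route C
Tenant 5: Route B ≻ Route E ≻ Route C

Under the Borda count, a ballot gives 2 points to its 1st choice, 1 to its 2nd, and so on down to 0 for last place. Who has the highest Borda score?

Borda scores:
  Route B: 1 + 1 + 2 + 1 + 2 = 7
  Route E: 2 + 2 + 1 + 2 + 1 = 8
  Route C: 0 + 0 + 0 + 0 + 0 = 0
Route E has the highest total.

Route E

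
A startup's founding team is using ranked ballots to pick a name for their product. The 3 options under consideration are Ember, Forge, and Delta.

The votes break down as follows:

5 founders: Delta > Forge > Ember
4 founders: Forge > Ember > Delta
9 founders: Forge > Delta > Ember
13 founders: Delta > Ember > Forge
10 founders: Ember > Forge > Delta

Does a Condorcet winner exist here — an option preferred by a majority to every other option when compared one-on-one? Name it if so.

Head-to-head results (41 voters total):
Ember vs Forge: Ember wins 23–18.
Ember vs Delta: Delta wins 27–14.
Forge vs Delta: Forge wins 23–18.
No candidate beats all others: Ember beats Forge beats Delta beats Ember, a majority cycle.

There is no Condorcet winner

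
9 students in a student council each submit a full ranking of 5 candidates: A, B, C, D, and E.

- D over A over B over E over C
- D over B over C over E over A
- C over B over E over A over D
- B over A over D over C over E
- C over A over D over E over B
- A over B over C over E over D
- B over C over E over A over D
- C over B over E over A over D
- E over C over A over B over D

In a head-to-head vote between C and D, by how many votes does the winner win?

3

Ballots ranking C above D: 6.
Ballots ranking D above C: 3.
C wins 6–3, a margin of 3.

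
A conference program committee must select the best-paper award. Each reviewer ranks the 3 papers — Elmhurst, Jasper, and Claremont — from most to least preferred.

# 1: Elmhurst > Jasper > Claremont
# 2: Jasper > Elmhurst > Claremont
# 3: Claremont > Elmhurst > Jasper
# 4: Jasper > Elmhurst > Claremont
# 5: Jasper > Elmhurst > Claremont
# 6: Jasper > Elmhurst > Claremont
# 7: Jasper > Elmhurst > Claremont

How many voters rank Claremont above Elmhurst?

Ballots ranking Claremont above Elmhurst: 1.
Ballots ranking Elmhurst above Claremont: 6.
So 1 of 7 voters prefer Claremont to Elmhurst.

1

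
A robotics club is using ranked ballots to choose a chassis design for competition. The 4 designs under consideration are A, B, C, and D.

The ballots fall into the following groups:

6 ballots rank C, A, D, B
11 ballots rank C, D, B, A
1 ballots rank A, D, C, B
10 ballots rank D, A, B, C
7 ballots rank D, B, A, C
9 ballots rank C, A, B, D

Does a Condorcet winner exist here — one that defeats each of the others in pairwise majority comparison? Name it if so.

Head-to-head results (44 voters total):
A vs B: A wins 26–18.
A vs C: C wins 26–18.
A vs D: D wins 28–16.
B vs C: C wins 27–17.
B vs D: D wins 35–9.
C vs D: C wins 26–18.
C beats each rival — A (26–18), B (27–17), D (26–18) — so C is the Condorcet winner.

C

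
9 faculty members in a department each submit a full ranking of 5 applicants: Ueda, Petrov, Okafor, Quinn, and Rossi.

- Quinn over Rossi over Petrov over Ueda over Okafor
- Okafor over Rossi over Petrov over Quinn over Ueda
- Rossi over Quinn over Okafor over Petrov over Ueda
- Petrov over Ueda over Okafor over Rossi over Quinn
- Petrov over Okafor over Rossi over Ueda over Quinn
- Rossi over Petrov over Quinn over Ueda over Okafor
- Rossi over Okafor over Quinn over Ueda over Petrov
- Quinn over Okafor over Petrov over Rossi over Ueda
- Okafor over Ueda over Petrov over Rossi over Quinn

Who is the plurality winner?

First-place vote totals:
  Ueda: 0
  Petrov: 2
  Okafor: 2
  Quinn: 2
  Rossi: 3
Rossi has the most first-place votes.

Rossi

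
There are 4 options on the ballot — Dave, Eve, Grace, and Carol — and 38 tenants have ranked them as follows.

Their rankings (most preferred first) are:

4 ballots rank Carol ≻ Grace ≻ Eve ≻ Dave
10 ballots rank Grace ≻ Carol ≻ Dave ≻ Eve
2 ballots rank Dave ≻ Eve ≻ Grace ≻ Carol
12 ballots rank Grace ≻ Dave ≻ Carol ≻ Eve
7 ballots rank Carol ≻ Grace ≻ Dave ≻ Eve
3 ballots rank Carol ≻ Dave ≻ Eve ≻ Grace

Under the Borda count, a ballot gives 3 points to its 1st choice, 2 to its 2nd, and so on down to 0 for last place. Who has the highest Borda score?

Borda scores:
  Dave: 4·0 + 10·1 + 2·3 + 12·2 + 7·1 + 3·2 = 53
  Eve: 4·1 + 10·0 + 2·2 + 12·0 + 7·0 + 3·1 = 11
  Grace: 4·2 + 10·3 + 2·1 + 12·3 + 7·2 + 3·0 = 90
  Carol: 4·3 + 10·2 + 2·0 + 12·1 + 7·3 + 3·3 = 74
Grace has the highest total.

Grace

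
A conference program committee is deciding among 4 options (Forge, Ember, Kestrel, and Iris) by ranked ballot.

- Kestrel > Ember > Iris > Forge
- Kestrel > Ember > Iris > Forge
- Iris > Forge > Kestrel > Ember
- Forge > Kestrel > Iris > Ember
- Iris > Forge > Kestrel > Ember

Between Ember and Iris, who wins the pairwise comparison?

Iris

Ballots ranking Ember above Iris: 2.
Ballots ranking Iris above Ember: 3.
Iris wins the head-to-head, 3–2.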